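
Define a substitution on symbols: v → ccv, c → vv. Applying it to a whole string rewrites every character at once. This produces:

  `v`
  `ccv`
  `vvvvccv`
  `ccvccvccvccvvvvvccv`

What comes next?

Rewriting the 19 symbols of ccvccvccvccvvvvvccv one by one yields vv vv ccv vv vv ccv vv vv ccv vv vv ccv ccv ccv ccv ccv vv vv ccv; concatenated:

vvvvccvvvvvccvvvvvccvvvvvccvccvccvccvccvvvvvccv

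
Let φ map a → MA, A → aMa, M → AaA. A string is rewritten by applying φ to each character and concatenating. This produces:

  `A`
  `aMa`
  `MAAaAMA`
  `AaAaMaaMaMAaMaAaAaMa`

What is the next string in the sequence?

Rewriting the 20 symbols of AaAaMaaMaMAaMaAaAaMa one by one yields aMa MA aMa MA AaA MA MA AaA MA AaA aMa MA AaA MA aMa MA aMa MA AaA MA; concatenated:

aMaMAaMaMAAaAMAMAAaAMAAaAaMaMAAaAMAaMaMAaMaMAAaAMA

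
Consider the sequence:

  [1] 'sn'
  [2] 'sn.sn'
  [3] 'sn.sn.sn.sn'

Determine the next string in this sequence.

sn.sn.sn.sn.sn.sn.sn.sn

s(k+1) = s(k)·.·s(k) — each term doubles the last with '.' between the halves.
One more doubling of sn.sn.sn.sn gives the answer.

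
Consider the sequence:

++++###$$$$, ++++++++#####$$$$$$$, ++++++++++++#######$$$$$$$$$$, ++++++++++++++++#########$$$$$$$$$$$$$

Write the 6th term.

++++++++++++++++++++++++#############$$$$$$$$$$$$$$$$$$$

Each string has the form +^{4n} #^{2n+1} $^{3n+1} (n = 1, 2, …).
Setting n = 6 gives 24, 13, 19 characters in each block.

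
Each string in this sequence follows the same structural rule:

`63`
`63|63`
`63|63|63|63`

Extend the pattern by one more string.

s(k+1) = s(k)·|·s(k) — each term doubles the last with '|' between the halves.
Doubling 63|63|63|63 with '|' between the halves:

63|63|63|63|63|63|63|63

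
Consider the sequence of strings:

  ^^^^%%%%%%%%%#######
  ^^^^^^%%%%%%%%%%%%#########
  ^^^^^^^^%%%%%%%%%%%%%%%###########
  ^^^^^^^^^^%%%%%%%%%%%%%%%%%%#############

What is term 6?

Each string has the form ^^{2n} %^{3n+3} #^{2n+3}, where the shown terms are n = 2, 3, 4, 5.
Setting n = 7 gives 14, 24, 17 characters in each block.

^^^^^^^^^^^^^^%%%%%%%%%%%%%%%%%%%%%%%%#################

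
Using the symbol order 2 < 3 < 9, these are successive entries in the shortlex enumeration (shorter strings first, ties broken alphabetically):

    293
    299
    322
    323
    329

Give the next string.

Treat 329 as a base-3 numeral over the given alphabet and add one, carrying through any trailing 9's.

332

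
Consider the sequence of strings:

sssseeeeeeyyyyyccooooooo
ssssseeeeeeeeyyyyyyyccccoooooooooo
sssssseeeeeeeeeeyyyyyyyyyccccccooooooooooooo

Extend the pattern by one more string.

Reading off run lengths: s runs 4, 5, 6; e runs 6, 8, 10; y runs 5, 7, 9; c runs 2, 4, 6; o runs 7, 10, 13 — each is linear in n, where the shown terms are n = 2, 3, 4.
At n = 5 the blocks have lengths 7, 12, 11, 8, 16.

ssssssseeeeeeeeeeeeyyyyyyyyyyyccccccccoooooooooooooooo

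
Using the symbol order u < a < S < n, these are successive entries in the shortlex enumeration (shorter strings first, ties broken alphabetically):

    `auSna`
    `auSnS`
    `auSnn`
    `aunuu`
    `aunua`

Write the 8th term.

Stepping forward 3 times from aunua: aunua → aunuS → aunun, then the target.

aunau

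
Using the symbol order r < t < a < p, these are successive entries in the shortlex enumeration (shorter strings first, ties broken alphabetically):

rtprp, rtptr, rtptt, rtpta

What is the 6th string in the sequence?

Stepping forward 2 times from rtpta: rtpta → rtptp, then the target.

rtpar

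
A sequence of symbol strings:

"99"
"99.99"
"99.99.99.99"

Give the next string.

Every step duplicates the string with '.' between the halves.
Doubling 99.99.99.99 with '.' between the halves:

99.99.99.99.99.99.99.99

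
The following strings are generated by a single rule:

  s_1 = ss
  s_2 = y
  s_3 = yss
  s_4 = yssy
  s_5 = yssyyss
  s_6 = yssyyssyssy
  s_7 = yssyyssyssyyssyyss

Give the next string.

From term 3 onward, concatenate the last term with the second-to-last: y·ss = yss, yss·y = yssy, …
The next term joins yssyyssyssyyssyyss and yssyyssyssy.

yssyyssyssyyssyyssyssyyssyssy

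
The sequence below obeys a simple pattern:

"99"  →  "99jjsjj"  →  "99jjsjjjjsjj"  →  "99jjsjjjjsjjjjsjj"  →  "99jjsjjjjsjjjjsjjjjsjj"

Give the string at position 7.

The strings grow by a fixed suffix jjsjj each time.
From 99jjsjjjjsjjjjsjjjjsjj, 2 further steps: 99jjsjjjjsjjjjsjjjjsjj → 99jjsjjjjsjjjjsjjjjsjjjjsjj → (answer).

99jjsjjjjsjjjjsjjjjsjjjjsjjjjsjj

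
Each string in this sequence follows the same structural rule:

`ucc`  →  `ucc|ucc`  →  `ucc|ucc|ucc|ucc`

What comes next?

s(k+1) = s(k)·|·s(k) — each term doubles the last with '|' between the halves.
Doubling ucc|ucc|ucc|ucc with '|' between the halves:

ucc|ucc|ucc|ucc|ucc|ucc|ucc|ucc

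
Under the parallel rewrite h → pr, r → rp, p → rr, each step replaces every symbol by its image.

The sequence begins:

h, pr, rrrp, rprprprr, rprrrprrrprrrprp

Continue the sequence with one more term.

rprrrprprprrrprprprrrprprprrrprr

Replace each of the 16 characters of rprrrprrrprrrprp in place — rp rr rp rp rp rr rp rp rp rr rp rp rp rr rp rr — and concatenate.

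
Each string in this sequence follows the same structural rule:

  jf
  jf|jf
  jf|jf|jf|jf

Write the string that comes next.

Each string is two copies of the previous one joined by '|'.
Doubling jf|jf|jf|jf with '|' between the halves:

jf|jf|jf|jf|jf|jf|jf|jf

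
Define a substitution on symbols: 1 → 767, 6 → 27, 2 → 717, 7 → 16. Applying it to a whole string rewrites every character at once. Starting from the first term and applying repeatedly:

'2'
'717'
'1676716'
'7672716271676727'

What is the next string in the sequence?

Rewriting the 16 symbols of 7672716271676727 one by one yields 16 27 16 717 16 767 27 717 16 767 27 16 27 16 717 16; concatenated:

1627167171676727717167672716271671716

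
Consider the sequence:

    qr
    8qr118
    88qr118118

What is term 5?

8888qr118118118118

Each term wraps the previous one in 8 on the left and 118 on the right.
From 88qr118118, 2 further steps: 88qr118118 → 888qr118118118 → (answer).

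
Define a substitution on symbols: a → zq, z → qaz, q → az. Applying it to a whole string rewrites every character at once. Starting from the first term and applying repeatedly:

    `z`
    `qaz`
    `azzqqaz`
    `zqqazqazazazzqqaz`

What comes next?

Rewriting the 17 symbols of zqqazqazazazzqqaz one by one yields qaz az az zq qaz az zq qaz zq qaz zq qaz qaz az az zq qaz; concatenated:

qazazazzqqazazzqqazzqqazzqqazqazazazzqqaz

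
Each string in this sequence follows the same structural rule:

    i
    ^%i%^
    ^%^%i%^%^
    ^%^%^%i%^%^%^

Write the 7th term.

Every step adds ^% to the front and %^ to the end of the previous string.
From ^%^%^%i%^%^%^, 3 further steps: ^%^%^%i%^%^%^ → ^%^%^%^%i%^%^%^%^ → ^%^%^%^%^%i%^%^%^%^%^ → (answer).

^%^%^%^%^%^%i%^%^%^%^%^%^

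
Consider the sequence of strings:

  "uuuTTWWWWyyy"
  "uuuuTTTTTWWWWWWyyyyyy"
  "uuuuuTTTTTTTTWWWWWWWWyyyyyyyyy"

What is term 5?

Reading off run lengths: u runs 3, 4, 5; T runs 2, 5, 8; W runs 4, 6, 8; y runs 3, 6, 9 — each is linear in n (n = 1, 2, …).
Setting n = 5 gives 7, 14, 12, 15 characters in each block.

uuuuuuuTTTTTTTTTTTTTTWWWWWWWWWWWWyyyyyyyyyyyyyyy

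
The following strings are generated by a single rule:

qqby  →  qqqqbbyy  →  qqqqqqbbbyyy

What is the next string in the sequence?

The n-th term is 2n q's then n b's then n y's (n = 1, 2, …).
At n = 4 the blocks have lengths 8, 4, 4.

qqqqqqqqbbbbyyyy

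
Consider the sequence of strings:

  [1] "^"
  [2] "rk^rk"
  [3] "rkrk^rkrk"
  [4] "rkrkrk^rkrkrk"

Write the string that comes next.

rkrkrkrk^rkrkrkrk

Each term wraps the previous one in rk on the left and rk on the right.
One more step from rkrkrk^rkrkrk gives the answer.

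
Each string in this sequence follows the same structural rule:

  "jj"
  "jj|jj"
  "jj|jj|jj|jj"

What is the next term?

s(k+1) = s(k)·|·s(k) — each term doubles the last with '|' between the halves.
Doubling jj|jj|jj|jj with '|' between the halves:

jj|jj|jj|jj|jj|jj|jj|jj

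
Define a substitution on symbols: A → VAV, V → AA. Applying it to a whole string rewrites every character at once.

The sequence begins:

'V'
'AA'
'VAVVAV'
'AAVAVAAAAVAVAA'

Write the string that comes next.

VAVVAVAAVAVAAVAVVAVVAVVAVAAVAVAAVAVVAV

Applying the rule to each of the 14 symbols of AAVAVAAAAVAVAA gives the pieces VAV VAV AA VAV AA VAV VAV VAV VAV AA VAV AA VAV VAV, which concatenate to the answer.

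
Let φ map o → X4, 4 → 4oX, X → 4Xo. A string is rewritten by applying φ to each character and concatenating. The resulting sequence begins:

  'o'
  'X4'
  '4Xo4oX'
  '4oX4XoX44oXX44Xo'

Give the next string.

4oXX44Xo4oX4XoX44Xo4oX4oXX44Xo4Xo4oX4oX4XoX4

Replace each of the 16 characters of 4oX4XoX44oXX44Xo in place — 4oX X4 4Xo 4oX 4Xo X4 4Xo 4oX 4oX X4 4Xo 4Xo 4oX 4oX 4Xo X4 — and concatenate.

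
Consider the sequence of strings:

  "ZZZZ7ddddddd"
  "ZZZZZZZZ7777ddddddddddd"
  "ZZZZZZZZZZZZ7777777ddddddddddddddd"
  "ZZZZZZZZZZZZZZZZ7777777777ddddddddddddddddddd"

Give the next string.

ZZZZZZZZZZZZZZZZZZZZ7777777777777ddddddddddddddddddddddd

Each string has the form Z^{4n} 7^{3n-2} d^{4n+3} (n = 1, 2, …).
For the next term, n = 5, so the run lengths are 20, 13, 23.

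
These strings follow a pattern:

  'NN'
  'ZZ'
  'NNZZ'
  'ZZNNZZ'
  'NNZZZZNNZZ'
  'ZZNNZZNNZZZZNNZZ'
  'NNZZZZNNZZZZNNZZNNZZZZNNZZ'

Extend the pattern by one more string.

Each term (from the third on) is the two preceding terms concatenated in order: term 3 = NN·ZZ = NNZZ.
So term 8 is ZZNNZZNNZZZZNNZZ·NNZZZZNNZZZZNNZZNNZZZZNNZZ.

ZZNNZZNNZZZZNNZZNNZZZZNNZZZZNNZZNNZZZZNNZZ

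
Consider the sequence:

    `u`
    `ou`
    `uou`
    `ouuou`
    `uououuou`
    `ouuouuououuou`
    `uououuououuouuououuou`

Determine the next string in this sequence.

From term 3 onward, concatenate the second-to-last term with the last: u·ou = uou, ou·uou = ouuou, …
Continuing: ouuouuououuou · uououuououuouuououuou gives term 8.

ouuouuououuouuououuououuouuououuou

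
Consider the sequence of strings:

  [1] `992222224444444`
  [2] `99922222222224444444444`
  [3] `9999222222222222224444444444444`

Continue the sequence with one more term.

999992222222222222222224444444444444444

Term n consists of n 9's, followed by 4n-2 2's, followed by 3n+1 4's, where the shown terms are n = 2, 3, 4.
At n = 5 the blocks have lengths 5, 18, 16.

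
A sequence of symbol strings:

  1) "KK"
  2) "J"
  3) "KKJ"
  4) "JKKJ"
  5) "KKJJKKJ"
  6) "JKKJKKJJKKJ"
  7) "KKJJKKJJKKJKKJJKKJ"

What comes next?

Each term (from the third on) is the two preceding terms concatenated in order: term 3 = KK·J = KKJ.
The next term joins JKKJKKJJKKJ and KKJJKKJJKKJKKJJKKJ.

JKKJKKJJKKJKKJJKKJJKKJKKJJKKJ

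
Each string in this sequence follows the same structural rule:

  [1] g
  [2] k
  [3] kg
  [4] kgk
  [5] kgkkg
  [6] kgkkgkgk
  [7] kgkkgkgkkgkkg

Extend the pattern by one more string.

Each term (from the third on) is the previous term followed by the one before it: term 3 = k·g = kg.
Continuing: kgkkgkgkkgkkg · kgkkgkgk gives term 8.

kgkkgkgkkgkkgkgkkgkgk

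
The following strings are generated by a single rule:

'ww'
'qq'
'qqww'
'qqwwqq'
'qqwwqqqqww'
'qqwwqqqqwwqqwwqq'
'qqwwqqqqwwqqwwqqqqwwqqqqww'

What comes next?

From term 3 onward, concatenate the last term with the second-to-last: qq·ww = qqww, qqww·qq = qqwwqq, …
The next term joins qqwwqqqqwwqqwwqqqqwwqqqqww and qqwwqqqqwwqqwwqq.

qqwwqqqqwwqqwwqqqqwwqqqqwwqqwwqqqqwwqqwwqq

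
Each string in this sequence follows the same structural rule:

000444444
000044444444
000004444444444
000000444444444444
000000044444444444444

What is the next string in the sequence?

Term n consists of n 0's, followed by 2n 4's, where the shown terms are n = 3, 4, 5, 6, 7.
At n = 8 the blocks have lengths 8, 16.

000000004444444444444444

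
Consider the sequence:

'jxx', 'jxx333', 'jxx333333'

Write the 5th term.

Each term is the previous one with 333 appended.
From jxx333333, 2 further steps: jxx333333 → jxx333333333 → (answer).

jxx333333333333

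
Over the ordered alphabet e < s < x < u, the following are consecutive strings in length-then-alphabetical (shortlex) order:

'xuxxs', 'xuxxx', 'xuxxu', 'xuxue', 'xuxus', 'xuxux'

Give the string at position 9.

Advancing 3 positions from xuxux through xuxux → xuxuu → xuuee reaches term 9.

xuues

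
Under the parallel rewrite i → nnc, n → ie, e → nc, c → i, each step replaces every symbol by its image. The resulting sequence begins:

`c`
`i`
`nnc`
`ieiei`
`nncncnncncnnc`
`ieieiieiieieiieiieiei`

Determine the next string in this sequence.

φ(ieieiieiieieiieiieiei) expands symbol-by-symbol to nnc nc nnc nc nnc nnc nc nnc nnc nc nnc nc nnc nnc nc nnc nnc nc nnc nc nnc; joining the 21 pieces gives the next term.

nncncnncncnncnncncnncnncncnncncnncnncncnncnncncnncncnnc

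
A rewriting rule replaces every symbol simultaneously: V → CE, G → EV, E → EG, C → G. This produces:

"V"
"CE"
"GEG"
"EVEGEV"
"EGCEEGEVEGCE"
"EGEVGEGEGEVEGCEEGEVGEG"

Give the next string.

EGEVEGCEEVEGEVEGEVEGCEEGEVGEGEGEVEGCEEVEGEV

Replace each of the 22 characters of EGEVGEGEGEVEGCEEGEVGEG in place — EG EV EG CE EV EG EV EG EV EG CE EG EV G EG EG EV EG CE EV EG EV — and concatenate.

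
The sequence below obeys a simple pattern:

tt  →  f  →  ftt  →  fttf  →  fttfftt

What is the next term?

This is a Fibonacci-style word recurrence s(k) = s(k−1)·s(k−2): e.g. f·tt = ftt.
So term 6 is fttfftt·fttf.

fttffttfttf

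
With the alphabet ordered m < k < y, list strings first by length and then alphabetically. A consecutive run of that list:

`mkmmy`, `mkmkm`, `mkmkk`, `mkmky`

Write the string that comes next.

mkmym

The successor of mkmky increments the rightmost position that isn't already y and resets every position after it to m.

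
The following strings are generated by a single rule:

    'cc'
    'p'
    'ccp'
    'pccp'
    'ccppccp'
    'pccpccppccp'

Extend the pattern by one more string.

ccppccppccpccppccp

From term 3 onward, concatenate the second-to-last term with the last: cc·p = ccp, p·ccp = pccp, …
Continuing: ccppccp · pccpccppccp gives term 7.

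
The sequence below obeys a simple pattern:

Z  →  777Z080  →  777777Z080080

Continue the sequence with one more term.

777777777Z080080080

Every step adds 777 to the front and 080 to the end of the previous string.
So the next term is 777·777777Z080080·080.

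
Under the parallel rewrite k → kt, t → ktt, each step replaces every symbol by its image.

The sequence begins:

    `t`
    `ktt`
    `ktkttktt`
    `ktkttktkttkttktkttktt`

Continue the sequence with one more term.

Rewriting the 21 symbols of ktkttktkttkttktkttktt one by one yields kt ktt kt ktt ktt kt ktt kt ktt ktt kt ktt ktt kt ktt kt ktt ktt kt ktt ktt; concatenated:

ktkttktkttkttktkttktkttkttktkttkttktkttktkttkttktkttktt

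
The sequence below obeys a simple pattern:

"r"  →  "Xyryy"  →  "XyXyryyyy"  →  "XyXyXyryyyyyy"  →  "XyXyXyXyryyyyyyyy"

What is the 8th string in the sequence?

Every step adds Xy to the front and yy to the end of the previous string.
From XyXyXyXyryyyyyyyy, 3 further steps: XyXyXyXyryyyyyyyy → XyXyXyXyXyryyyyyyyyyy → XyXyXyXyXyXyryyyyyyyyyyyy → (answer).

XyXyXyXyXyXyXyryyyyyyyyyyyyyy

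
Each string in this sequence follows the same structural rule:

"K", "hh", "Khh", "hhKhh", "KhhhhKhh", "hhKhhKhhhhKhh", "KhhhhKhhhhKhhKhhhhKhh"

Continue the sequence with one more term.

hhKhhKhhhhKhhKhhhhKhhhhKhhKhhhhKhh

This is a Fibonacci-style word recurrence s(k) = s(k−2)·s(k−1): e.g. K·hh = Khh.
Continuing: hhKhhKhhhhKhh · KhhhhKhhhhKhhKhhhhKhh gives term 8.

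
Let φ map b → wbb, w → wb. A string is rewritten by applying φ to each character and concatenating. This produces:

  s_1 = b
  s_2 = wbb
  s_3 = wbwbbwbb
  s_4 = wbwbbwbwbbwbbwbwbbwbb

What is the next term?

Applying the rule to each of the 21 symbols of wbwbbwbwbbwbbwbwbbwbb gives the pieces wb wbb wb wbb wbb wb wbb wb wbb wbb wb wbb wbb wb wbb wb wbb wbb wb wbb wbb, which concatenate to the answer.

wbwbbwbwbbwbbwbwbbwbwbbwbbwbwbbwbbwbwbbwbwbbwbbwbwbbwbb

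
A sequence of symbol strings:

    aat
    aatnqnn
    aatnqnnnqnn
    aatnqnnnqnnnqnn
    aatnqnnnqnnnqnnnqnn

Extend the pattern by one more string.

The strings grow by a fixed suffix nqnn each time.
One more step from aatnqnnnqnnnqnnnqnn gives the answer.

aatnqnnnqnnnqnnnqnnnqnn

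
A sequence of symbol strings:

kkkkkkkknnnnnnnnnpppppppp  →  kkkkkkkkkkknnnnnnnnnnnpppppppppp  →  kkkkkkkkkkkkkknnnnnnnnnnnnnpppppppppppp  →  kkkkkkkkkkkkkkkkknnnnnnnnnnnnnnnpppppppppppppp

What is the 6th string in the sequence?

The n-th term is 3n-1 k's then 2n+3 n's then 2n+2 p's, where the shown terms are n = 3, 4, 5, 6.
Setting n = 8 gives 23, 19, 18 characters in each block.

kkkkkkkkkkkkkkkkkkkkkkknnnnnnnnnnnnnnnnnnnpppppppppppppppppp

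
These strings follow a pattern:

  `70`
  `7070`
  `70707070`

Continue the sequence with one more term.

s(k+1) = s(k)·s(k) — each term doubles the last.
So the next term is two copies of 70707070.

7070707070707070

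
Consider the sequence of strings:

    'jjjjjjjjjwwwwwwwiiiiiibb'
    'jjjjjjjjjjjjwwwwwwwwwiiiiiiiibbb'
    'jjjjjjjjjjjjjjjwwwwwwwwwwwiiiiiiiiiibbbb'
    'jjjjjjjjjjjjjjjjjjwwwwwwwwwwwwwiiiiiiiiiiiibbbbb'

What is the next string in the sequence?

Reading off run lengths: j runs 9, 12, 15, 18; w runs 7, 9, 11, 13; i runs 6, 8, 10, 12; b runs 2, 3, 4, 5 — each is linear in n, where the shown terms are n = 3, 4, 5, 6.
Setting n = 7 gives 21, 15, 14, 6 characters in each block.

jjjjjjjjjjjjjjjjjjjjjwwwwwwwwwwwwwwwiiiiiiiiiiiiiibbbbbb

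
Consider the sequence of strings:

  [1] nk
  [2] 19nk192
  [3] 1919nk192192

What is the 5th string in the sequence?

Every step adds 19 to the front and 192 to the end of the previous string.
From 1919nk192192, 2 further steps: 1919nk192192 → 191919nk192192192 → (answer).

19191919nk192192192192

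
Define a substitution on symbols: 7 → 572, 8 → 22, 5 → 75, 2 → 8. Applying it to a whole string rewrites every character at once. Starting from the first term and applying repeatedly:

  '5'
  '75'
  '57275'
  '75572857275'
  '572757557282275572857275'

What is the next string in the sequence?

75572857275572757557282288572757557282275572857275

Applying the rule to each of the 24 symbols of 572757557282275572857275 gives the pieces 75 572 8 572 75 572 75 75 572 8 22 8 8 572 75 75 572 8 22 75 572 8 572 75, which concatenate to the answer.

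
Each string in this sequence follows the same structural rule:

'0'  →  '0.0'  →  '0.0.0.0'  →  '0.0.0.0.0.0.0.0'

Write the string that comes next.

Each string is two copies of the previous one joined by '.'.
Doubling 0.0.0.0.0.0.0.0 with '.' between the halves:

0.0.0.0.0.0.0.0.0.0.0.0.0.0.0.0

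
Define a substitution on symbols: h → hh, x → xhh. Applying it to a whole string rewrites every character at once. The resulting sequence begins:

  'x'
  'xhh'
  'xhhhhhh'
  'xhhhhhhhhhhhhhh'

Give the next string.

φ(xhhhhhhhhhhhhhh) expands symbol-by-symbol to xhh hh hh hh hh hh hh hh hh hh hh hh hh hh hh; joining the 15 pieces gives the next term.

xhhhhhhhhhhhhhhhhhhhhhhhhhhhhhh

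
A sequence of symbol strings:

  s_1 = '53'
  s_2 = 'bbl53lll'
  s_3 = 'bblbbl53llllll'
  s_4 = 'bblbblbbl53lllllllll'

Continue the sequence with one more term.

bblbblbblbbl53llllllllllll

s(k+1) = bbl·s(k)·lll, so each term gains bbl as a prefix and lll as a suffix.
So the next term is bbl·bblbblbbl53lllllllll·lll.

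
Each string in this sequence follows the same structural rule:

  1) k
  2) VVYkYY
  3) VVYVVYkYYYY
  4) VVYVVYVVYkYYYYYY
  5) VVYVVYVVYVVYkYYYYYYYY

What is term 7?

VVYVVYVVYVVYVVYVVYkYYYYYYYYYYYY

s(k+1) = VVY·s(k)·YY, so each term gains VVY as a prefix and YY as a suffix.
From VVYVVYVVYVVYkYYYYYYYY, 2 further steps: VVYVVYVVYVVYkYYYYYYYY → VVYVVYVVYVVYVVYkYYYYYYYYYY → (answer).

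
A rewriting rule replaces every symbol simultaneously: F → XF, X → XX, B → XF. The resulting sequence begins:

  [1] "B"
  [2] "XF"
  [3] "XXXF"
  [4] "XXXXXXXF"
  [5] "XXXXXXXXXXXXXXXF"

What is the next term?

Applying the rule to each of the 16 symbols of XXXXXXXXXXXXXXXF gives the pieces XX XX XX XX XX XX XX XX XX XX XX XX XX XX XX XF, which concatenate to the answer.

XXXXXXXXXXXXXXXXXXXXXXXXXXXXXXXF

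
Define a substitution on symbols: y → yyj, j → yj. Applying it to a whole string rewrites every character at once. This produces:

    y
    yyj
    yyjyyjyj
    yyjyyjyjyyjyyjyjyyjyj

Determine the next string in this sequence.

Applying the rule to each of the 21 symbols of yyjyyjyjyyjyyjyjyyjyj gives the pieces yyj yyj yj yyj yyj yj yyj yj yyj yyj yj yyj yyj yj yyj yj yyj yyj yj yyj yj, which concatenate to the answer.

yyjyyjyjyyjyyjyjyyjyjyyjyyjyjyyjyyjyjyyjyjyyjyyjyjyyjyj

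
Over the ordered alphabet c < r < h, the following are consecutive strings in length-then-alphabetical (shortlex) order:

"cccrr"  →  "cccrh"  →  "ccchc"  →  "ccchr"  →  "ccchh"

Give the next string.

ccrcc

Treat ccchh as a base-3 numeral over the given alphabet and add one, carrying through any trailing h's.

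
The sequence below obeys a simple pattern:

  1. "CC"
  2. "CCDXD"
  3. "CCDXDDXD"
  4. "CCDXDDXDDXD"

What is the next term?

Every step adds DXD to the end: s(k+1) = s(k)·DXD.
Applying this once more to CCDXDDXDDXD:

CCDXDDXDDXDDXD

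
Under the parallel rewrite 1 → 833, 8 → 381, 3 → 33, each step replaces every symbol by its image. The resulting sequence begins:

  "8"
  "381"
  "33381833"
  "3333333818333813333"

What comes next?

Replace each of the 19 characters of 3333333818333813333 in place — 33 33 33 33 33 33 33 381 833 381 33 33 33 381 833 33 33 33 33 — and concatenate.

3333333333333338183338133333338183333333333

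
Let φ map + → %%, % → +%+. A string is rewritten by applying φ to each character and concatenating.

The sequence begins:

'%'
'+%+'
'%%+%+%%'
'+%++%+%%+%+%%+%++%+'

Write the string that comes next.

%%+%+%%%%+%+%%+%++%+%%+%+%%+%++%+%%+%+%%%%+%+%%

φ(+%++%+%%+%+%%+%++%+) expands symbol-by-symbol to %% +%+ %% %% +%+ %% +%+ +%+ %% +%+ %% +%+ +%+ %% +%+ %% %% +%+ %%; joining the 19 pieces gives the next term.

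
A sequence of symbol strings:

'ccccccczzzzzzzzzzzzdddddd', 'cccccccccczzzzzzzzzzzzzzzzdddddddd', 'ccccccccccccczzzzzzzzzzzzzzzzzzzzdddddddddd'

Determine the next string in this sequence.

cccccccccccccccczzzzzzzzzzzzzzzzzzzzzzzzdddddddddddd

Term n consists of 3n-2 c's, followed by 4n z's, followed by 2n d's, where the shown terms are n = 3, 4, 5.
At n = 6 the blocks have lengths 16, 24, 12.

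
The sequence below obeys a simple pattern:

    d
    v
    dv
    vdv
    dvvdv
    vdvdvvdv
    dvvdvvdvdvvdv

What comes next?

vdvdvvdvdvvdvvdvdvvdv

From term 3 onward, concatenate the second-to-last term with the last: d·v = dv, v·dv = vdv, …
The next term joins vdvdvvdv and dvvdvvdvdvvdv.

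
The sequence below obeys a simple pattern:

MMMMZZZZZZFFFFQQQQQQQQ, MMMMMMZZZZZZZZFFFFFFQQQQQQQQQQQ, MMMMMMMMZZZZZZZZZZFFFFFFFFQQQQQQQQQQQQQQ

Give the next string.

Term n consists of 2n M's, followed by 2n+2 Z's, followed by 2n F's, followed by 3n+2 Q's, where the shown terms are n = 2, 3, 4.
Setting n = 5 gives 10, 12, 10, 17 characters in each block.

MMMMMMMMMMZZZZZZZZZZZZFFFFFFFFFFQQQQQQQQQQQQQQQQQ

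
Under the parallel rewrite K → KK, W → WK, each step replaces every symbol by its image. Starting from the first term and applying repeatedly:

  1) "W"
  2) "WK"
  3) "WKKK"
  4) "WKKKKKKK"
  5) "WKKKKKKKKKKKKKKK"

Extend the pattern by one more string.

WKKKKKKKKKKKKKKKKKKKKKKKKKKKKKKK

Replace each of the 16 characters of WKKKKKKKKKKKKKKK in place — WK KK KK KK KK KK KK KK KK KK KK KK KK KK KK KK — and concatenate.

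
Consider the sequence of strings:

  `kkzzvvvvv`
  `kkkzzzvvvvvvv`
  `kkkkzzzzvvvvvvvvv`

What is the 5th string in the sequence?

Term n consists of n k's, followed by n z's, followed by 2n+1 v's, where the shown terms are n = 2, 3, 4.
Setting n = 6 gives 6, 6, 13 characters in each block.

kkkkkkzzzzzzvvvvvvvvvvvvv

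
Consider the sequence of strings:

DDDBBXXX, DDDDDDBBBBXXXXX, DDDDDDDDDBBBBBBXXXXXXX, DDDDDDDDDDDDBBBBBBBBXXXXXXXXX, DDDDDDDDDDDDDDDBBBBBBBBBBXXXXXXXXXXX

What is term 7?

DDDDDDDDDDDDDDDDDDDDDBBBBBBBBBBBBBBXXXXXXXXXXXXXXX

Term n consists of 3n D's, followed by 2n B's, followed by 2n+1 X's (n = 1, 2, …).
For term 7, n = 7, so the run lengths are 21, 14, 15.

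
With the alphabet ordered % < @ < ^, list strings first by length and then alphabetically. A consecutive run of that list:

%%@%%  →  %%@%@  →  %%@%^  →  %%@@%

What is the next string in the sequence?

%%@@@

The successor of %%@@% increments the rightmost position that isn't already ^ and resets every position after it to %.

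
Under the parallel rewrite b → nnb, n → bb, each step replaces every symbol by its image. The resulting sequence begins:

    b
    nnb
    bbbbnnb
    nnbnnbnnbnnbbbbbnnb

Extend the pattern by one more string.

bbbbnnbbbbbnnbbbbbnnbbbbbnnbnnbnnbnnbnnbbbbbnnb

φ(nnbnnbnnbnnbbbbbnnb) expands symbol-by-symbol to bb bb nnb bb bb nnb bb bb nnb bb bb nnb nnb nnb nnb nnb bb bb nnb; joining the 19 pieces gives the next term.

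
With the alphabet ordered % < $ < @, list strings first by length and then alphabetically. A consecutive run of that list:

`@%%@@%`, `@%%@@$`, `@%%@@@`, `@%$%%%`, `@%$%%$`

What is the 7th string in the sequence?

@%$%$%

Continuing the enumeration 2 steps past @%$%%$: @%$%%$ → @%$%%@ → (answer).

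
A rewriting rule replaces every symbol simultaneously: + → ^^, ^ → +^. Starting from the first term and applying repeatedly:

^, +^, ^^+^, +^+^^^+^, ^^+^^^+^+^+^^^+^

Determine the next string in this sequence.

Rewriting the 16 symbols of ^^+^^^+^+^+^^^+^ one by one yields +^ +^ ^^ +^ +^ +^ ^^ +^ ^^ +^ ^^ +^ +^ +^ ^^ +^; concatenated:

+^+^^^+^+^+^^^+^^^+^^^+^+^+^^^+^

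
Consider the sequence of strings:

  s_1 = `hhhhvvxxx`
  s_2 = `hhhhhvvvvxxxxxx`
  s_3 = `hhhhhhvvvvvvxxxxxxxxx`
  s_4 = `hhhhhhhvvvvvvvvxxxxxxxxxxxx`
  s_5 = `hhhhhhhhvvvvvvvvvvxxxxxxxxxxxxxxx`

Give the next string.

hhhhhhhhhvvvvvvvvvvvvxxxxxxxxxxxxxxxxxx

Term n consists of n+3 h's, followed by 2n v's, followed by 3n x's (n = 1, 2, …).
For the next term, n = 6, so the run lengths are 9, 12, 18.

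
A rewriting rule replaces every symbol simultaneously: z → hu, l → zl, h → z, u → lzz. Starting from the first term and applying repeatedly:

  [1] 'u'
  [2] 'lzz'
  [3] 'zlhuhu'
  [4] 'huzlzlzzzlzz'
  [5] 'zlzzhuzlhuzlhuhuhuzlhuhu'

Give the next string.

Rewriting the 24 symbols of zlzzhuzlhuzlhuhuhuzlhuhu one by one yields hu zl hu hu z lzz hu zl z lzz hu zl z lzz z lzz z lzz hu zl z lzz z lzz; concatenated:

huzlhuhuzlzzhuzlzlzzhuzlzlzzzlzzzlzzhuzlzlzzzlzz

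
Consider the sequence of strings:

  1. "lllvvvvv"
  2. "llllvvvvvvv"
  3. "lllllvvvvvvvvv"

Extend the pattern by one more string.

Reading off run lengths: l runs 3, 4, 5; v runs 5, 7, 9 — each is linear in n, where the shown terms are n = 3, 4, 5.
At n = 6 the blocks have lengths 6, 11.

llllllvvvvvvvvvvv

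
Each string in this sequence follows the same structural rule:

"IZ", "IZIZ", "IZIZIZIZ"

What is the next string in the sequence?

s(k+1) = s(k)·s(k) — each term doubles the last.
So the next term is two copies of IZIZIZIZ.

IZIZIZIZIZIZIZIZ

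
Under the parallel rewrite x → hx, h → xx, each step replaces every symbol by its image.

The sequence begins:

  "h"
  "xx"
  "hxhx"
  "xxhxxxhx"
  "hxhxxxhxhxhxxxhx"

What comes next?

Replace each of the 16 characters of hxhxxxhxhxhxxxhx in place — xx hx xx hx hx hx xx hx xx hx xx hx hx hx xx hx — and concatenate.

xxhxxxhxhxhxxxhxxxhxxxhxhxhxxxhx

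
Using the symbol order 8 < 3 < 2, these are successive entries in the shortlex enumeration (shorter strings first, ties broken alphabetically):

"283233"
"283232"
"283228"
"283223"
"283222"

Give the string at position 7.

282883

Continuing the enumeration 2 steps past 283222: 283222 → 282888 → (answer).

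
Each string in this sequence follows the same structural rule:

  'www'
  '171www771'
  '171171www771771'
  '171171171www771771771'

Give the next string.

Every step adds 171 to the front and 771 to the end of the previous string.
So the next term is 171·171171171www771771771·771.

171171171171www771771771771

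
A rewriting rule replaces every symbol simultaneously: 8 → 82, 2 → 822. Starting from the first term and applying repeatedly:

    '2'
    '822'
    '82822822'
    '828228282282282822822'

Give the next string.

Replace each of the 21 characters of 828228282282282822822 in place — 82 822 82 822 822 82 822 82 822 822 82 822 822 82 822 82 822 822 82 822 822 — and concatenate.

8282282822822828228282282282822822828228282282282822822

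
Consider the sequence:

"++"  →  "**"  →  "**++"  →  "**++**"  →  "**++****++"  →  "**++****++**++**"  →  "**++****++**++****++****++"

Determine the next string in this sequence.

**++****++**++****++****++**++****++**++**

From term 3 onward, concatenate the last term with the second-to-last: **·++ = **++, **++·** = **++**, …
Continuing: **++****++**++****++****++ · **++****++**++** gives term 8.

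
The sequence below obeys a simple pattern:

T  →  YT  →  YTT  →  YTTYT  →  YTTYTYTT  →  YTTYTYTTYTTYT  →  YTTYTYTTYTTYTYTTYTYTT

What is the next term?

Each term (from the third on) is the previous term followed by the one before it: term 3 = YT·T = YTT.
Continuing: YTTYTYTTYTTYTYTTYTYTT · YTTYTYTTYTTYT gives term 8.

YTTYTYTTYTTYTYTTYTYTTYTTYTYTTYTTYT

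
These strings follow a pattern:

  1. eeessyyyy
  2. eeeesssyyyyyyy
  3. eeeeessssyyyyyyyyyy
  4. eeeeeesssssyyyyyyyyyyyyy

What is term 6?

eeeeeeeesssssssyyyyyyyyyyyyyyyyyyy

The n-th term is n+2 e's then n+1 s's then 3n+1 y's (n = 1, 2, …).
At n = 6 the blocks have lengths 8, 7, 19.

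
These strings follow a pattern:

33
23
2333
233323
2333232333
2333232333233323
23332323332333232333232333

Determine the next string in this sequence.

From term 3 onward, concatenate the last term with the second-to-last: 23·33 = 2333, 2333·23 = 233323, …
So term 8 is 23332323332333232333232333·2333232333233323.

233323233323332323332323332333232333233323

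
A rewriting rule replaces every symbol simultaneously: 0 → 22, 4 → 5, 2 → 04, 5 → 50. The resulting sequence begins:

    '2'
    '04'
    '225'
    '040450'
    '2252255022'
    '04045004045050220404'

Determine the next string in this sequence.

2252255022225225502250220404225225

φ(04045004045050220404) expands symbol-by-symbol to 22 5 22 5 50 22 22 5 22 5 50 22 50 22 04 04 22 5 22 5; joining the 20 pieces gives the next term.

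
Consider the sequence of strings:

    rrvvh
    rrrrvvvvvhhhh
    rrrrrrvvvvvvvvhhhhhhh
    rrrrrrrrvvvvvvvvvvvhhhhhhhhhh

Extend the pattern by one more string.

Each string has the form r^{2n} v^{3n-1} h^{3n-2} (n = 1, 2, …).
Setting n = 5 gives 10, 14, 13 characters in each block.

rrrrrrrrrrvvvvvvvvvvvvvvhhhhhhhhhhhhh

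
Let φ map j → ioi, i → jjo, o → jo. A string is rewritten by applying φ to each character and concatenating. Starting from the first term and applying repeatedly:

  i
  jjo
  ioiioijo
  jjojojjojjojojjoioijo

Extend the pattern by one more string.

φ(jjojojjojjojojjoioijo) expands symbol-by-symbol to ioi ioi jo ioi jo ioi ioi jo ioi ioi jo ioi jo ioi ioi jo jjo jo jjo ioi jo; joining the 21 pieces gives the next term.

ioiioijoioijoioiioijoioiioijoioijoioiioijojjojojjoioijo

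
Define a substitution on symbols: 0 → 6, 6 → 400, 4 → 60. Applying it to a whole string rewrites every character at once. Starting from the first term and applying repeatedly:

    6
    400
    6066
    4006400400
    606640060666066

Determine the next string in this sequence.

4006400400606640064004004006400400

Replace each of the 15 characters of 606640060666066 in place — 400 6 400 400 60 6 6 400 6 400 400 400 6 400 400 — and concatenate.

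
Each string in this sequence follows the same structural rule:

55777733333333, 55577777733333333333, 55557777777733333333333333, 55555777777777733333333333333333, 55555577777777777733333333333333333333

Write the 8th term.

Term n consists of n 5's, followed by 2n 7's, followed by 3n+2 3's, where the shown terms are n = 2, 3, 4, 5, 6.
For term 8, n = 9, so the run lengths are 9, 18, 29.

55555555577777777777777777733333333333333333333333333333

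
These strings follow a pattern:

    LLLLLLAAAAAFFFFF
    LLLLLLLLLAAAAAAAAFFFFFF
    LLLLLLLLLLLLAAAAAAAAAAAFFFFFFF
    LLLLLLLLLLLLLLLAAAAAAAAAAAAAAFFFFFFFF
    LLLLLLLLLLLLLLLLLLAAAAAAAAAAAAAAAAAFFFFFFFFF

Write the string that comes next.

LLLLLLLLLLLLLLLLLLLLLAAAAAAAAAAAAAAAAAAAAFFFFFFFFFF

The n-th term is 3n L's then 3n-1 A's then n+3 F's, where the shown terms are n = 2, 3, 4, 5, 6.
At n = 7 the blocks have lengths 21, 20, 10.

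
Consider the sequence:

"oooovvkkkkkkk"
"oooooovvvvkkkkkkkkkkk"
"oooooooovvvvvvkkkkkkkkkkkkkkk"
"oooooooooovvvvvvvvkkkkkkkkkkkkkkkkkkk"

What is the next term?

oooooooooooovvvvvvvvvvkkkkkkkkkkkkkkkkkkkkkkk

Reading off run lengths: o runs 4, 6, 8, 10; v runs 2, 4, 6, 8; k runs 7, 11, 15, 19 — each is linear in n, where the shown terms are n = 2, 3, 4, 5.
For the next term, n = 6, so the run lengths are 12, 10, 23.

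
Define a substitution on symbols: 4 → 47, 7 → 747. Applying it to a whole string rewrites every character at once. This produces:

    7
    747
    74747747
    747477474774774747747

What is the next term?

Replace each of the 21 characters of 747477474774774747747 in place — 747 47 747 47 747 747 47 747 47 747 747 47 747 747 47 747 47 747 747 47 747 — and concatenate.

7474774747747747477474774774747747747477474774774747747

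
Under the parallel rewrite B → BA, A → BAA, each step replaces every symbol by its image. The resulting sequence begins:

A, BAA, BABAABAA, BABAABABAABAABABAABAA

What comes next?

BABAABABAABAABABAABABAABAABABAABAABABAABABAABAABABAABAA

Applying the rule to each of the 21 symbols of BABAABABAABAABABAABAA gives the pieces BA BAA BA BAA BAA BA BAA BA BAA BAA BA BAA BAA BA BAA BA BAA BAA BA BAA BAA, which concatenate to the answer.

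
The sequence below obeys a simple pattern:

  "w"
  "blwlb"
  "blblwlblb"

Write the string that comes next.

s(k+1) = bl·s(k)·lb, so each term gains bl as a prefix and lb as a suffix.
Applying this once more to blblwlblb:

blblblwlblblb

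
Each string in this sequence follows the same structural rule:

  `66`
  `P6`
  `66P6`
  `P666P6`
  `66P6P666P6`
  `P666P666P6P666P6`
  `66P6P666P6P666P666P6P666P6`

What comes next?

This is a Fibonacci-style word recurrence s(k) = s(k−2)·s(k−1): e.g. 66·P6 = 66P6.
Continuing: P666P666P6P666P6 · 66P6P666P6P666P666P6P666P6 gives term 8.

P666P666P6P666P666P6P666P6P666P666P6P666P6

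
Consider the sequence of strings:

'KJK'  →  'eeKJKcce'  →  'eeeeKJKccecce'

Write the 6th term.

s(k+1) = ee·s(k)·cce, so each term gains ee as a prefix and cce as a suffix.
From eeeeKJKccecce, 3 further steps: eeeeKJKccecce → eeeeeeKJKcceccecce → eeeeeeeeKJKccecceccecce → (answer).

eeeeeeeeeeKJKcceccecceccecce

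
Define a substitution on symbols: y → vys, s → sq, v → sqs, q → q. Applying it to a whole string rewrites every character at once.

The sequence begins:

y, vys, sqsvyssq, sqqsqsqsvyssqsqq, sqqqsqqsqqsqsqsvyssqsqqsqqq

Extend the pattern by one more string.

sqqqqsqqqsqqqsqqsqqsqsqsvyssqsqqsqqqsqqqq

Replace each of the 27 characters of sqqqsqqsqqsqsqsvyssqsqqsqqq in place — sq q q q sq q q sq q q sq q sq q sq sqs vys sq sq q sq q q sq q q q — and concatenate.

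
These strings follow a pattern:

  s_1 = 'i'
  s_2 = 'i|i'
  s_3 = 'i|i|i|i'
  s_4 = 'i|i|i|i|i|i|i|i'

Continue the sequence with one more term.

Each string is two copies of the previous one joined by '|'.
One more doubling of i|i|i|i|i|i|i|i gives the answer.

i|i|i|i|i|i|i|i|i|i|i|i|i|i|i|i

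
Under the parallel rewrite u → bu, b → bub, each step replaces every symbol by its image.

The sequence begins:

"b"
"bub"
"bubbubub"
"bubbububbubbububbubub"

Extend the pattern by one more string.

bubbububbubbububbububbubbububbubbububbububbubbububbubub

φ(bubbububbubbububbubub) expands symbol-by-symbol to bub bu bub bub bu bub bu bub bub bu bub bub bu bub bu bub bub bu bub bu bub; joining the 21 pieces gives the next term.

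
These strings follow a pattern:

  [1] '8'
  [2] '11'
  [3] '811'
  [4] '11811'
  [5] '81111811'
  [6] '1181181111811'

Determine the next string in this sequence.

811118111181181111811

From term 3 onward, concatenate the second-to-last term with the last: 8·11 = 811, 11·811 = 11811, …
The next term joins 81111811 and 1181181111811.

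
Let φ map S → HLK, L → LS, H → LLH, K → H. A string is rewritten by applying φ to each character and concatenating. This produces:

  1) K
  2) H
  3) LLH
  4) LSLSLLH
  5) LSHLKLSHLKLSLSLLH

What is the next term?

Replace each of the 17 characters of LSHLKLSHLKLSLSLLH in place — LS HLK LLH LS H LS HLK LLH LS H LS HLK LS HLK LS LS LLH — and concatenate.

LSHLKLLHLSHLSHLKLLHLSHLSHLKLSHLKLSLSLLH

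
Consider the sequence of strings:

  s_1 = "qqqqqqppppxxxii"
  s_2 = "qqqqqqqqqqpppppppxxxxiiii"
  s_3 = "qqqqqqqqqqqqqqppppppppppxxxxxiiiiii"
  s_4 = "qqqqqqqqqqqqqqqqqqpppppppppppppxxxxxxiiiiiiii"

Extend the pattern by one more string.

Each string has the form q^{4n+2} p^{3n+1} x^{n+2} i^{2n} (n = 1, 2, …).
Setting n = 5 gives 22, 16, 7, 10 characters in each block.

qqqqqqqqqqqqqqqqqqqqqqppppppppppppppppxxxxxxxiiiiiiiiii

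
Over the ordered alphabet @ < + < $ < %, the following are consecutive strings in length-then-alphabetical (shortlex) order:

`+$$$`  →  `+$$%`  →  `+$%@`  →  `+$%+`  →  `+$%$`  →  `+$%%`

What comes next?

The successor of +$%% increments the rightmost position that isn't already % and resets every position after it to @.

+%@@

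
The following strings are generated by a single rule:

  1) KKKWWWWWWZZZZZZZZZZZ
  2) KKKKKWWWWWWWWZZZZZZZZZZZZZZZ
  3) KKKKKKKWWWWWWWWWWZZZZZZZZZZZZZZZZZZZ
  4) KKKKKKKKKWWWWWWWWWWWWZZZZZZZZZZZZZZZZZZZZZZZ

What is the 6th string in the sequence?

The n-th term is 2n-1 K's then 2n+2 W's then 4n+3 Z's, where the shown terms are n = 2, 3, 4, 5.
At n = 7 the blocks have lengths 13, 16, 31.

KKKKKKKKKKKKKWWWWWWWWWWWWWWWWZZZZZZZZZZZZZZZZZZZZZZZZZZZZZZZ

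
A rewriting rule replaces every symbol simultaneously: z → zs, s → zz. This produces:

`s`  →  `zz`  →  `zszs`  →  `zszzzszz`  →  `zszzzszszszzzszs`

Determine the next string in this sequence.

Replace each of the 16 characters of zszzzszszszzzszs in place — zs zz zs zs zs zz zs zz zs zz zs zs zs zz zs zz — and concatenate.

zszzzszszszzzszzzszzzszszszzzszz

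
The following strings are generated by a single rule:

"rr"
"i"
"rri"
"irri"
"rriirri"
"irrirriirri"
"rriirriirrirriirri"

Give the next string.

This is a Fibonacci-style word recurrence s(k) = s(k−2)·s(k−1): e.g. rr·i = rri.
So term 8 is irrirriirri·rriirriirrirriirri.

irrirriirrirriirriirrirriirri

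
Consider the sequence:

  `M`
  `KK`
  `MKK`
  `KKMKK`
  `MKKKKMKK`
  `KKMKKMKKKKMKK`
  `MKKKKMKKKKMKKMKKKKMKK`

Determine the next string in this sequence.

Each term (from the third on) is the two preceding terms concatenated in order: term 3 = M·KK = MKK.
The next term joins KKMKKMKKKKMKK and MKKKKMKKKKMKKMKKKKMKK.

KKMKKMKKKKMKKMKKKKMKKKKMKKMKKKKMKK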